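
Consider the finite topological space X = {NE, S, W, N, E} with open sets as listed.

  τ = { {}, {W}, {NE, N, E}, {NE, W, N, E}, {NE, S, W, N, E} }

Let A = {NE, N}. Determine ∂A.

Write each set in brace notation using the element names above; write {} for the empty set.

{NE, S, N, E}

open subsets of A: {}; so int(A) = {}
closure: X∖int(X∖A) = X∖{W} = {NE, S, N, E}
∂A = {NE, S, N, E} minus {} = {NE, S, N, E}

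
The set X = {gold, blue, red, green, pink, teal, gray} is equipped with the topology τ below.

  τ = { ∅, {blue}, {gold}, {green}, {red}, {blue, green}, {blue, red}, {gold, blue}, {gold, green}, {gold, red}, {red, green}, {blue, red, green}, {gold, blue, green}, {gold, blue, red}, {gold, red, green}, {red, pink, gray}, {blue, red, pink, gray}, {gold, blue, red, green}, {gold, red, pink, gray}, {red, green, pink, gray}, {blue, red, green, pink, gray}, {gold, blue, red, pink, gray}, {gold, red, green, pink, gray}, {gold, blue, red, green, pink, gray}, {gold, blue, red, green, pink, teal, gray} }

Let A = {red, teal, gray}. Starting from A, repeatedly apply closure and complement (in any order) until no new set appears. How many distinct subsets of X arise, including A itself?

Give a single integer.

8

X∖A={gold, blue, green, pink}, int(X∖A)={gold, blue, green}, hence cl(A)={red, pink, teal, gray}
Orbit (k=closure, c=complement):
  1. A     = {red, teal, gray}
  2. kA    = {red, pink, teal, gray}
  3. cA    = {gold, blue, green, pink}
  4. ckA   = {gold, blue, green}
  5. kcA   = {gold, blue, green, pink, teal, gray}
  6. kckA  = {gold, blue, green, teal}
  7. ckcA  = {red}
  8. ckckA = {red, pink, gray}
(closed under both — stop)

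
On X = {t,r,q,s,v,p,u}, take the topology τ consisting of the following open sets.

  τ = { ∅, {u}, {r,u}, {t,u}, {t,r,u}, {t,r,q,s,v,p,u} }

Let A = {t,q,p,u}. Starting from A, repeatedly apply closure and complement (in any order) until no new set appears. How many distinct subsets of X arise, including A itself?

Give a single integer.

6

cl via duality: int({r,s,v}) = ∅, so X∖∅ = {t,r,q,s,v,p,u}
Write k for closure, c for complement:
  1. A     = {t,q,p,u}
  2. kA    = {t,r,q,s,v,p,u}
  3. cA    = {r,s,v}
  4. ckA   = ∅
  5. kcA   = {r,q,s,v,p}
  6. ckcA  = {t,u}
applying k or c yields no new set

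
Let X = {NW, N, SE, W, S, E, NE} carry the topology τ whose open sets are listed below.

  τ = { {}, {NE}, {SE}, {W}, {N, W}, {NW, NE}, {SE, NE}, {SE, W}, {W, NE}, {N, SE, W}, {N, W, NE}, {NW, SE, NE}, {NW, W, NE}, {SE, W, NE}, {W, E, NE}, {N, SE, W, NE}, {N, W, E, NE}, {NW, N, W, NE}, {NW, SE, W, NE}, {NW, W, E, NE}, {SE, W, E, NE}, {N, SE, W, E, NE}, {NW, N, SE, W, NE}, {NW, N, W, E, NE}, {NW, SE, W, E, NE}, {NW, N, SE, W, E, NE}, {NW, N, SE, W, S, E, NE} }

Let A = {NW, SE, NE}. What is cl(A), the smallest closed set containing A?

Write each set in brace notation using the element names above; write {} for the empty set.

X∖A={N, W, S, E}, int(X∖A)={N, W}, hence cl(A)={NW, SE, S, E, NE}

{NW, SE, S, E, NE}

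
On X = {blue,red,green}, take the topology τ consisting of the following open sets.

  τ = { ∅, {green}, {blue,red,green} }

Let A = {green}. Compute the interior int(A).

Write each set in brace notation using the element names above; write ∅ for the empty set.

opens ⊆ A: ∅, {green}; union → int = {green}

{green}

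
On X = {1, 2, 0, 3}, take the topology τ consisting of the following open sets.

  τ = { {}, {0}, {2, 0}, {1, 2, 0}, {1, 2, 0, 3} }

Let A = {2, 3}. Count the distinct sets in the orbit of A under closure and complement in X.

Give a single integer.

6

X∖A={1, 0}, int(X∖A)={0}, hence cl(A)={1, 2, 3}
Orbit (k=closure, c=complement):
  1. A     = {2, 3}
  2. kA    = {1, 2, 3}
  3. cA    = {1, 0}
  4. ckA   = {0}
  5. kcA   = {1, 2, 0, 3}
  6. ckcA  = {}
(closed under both — stop)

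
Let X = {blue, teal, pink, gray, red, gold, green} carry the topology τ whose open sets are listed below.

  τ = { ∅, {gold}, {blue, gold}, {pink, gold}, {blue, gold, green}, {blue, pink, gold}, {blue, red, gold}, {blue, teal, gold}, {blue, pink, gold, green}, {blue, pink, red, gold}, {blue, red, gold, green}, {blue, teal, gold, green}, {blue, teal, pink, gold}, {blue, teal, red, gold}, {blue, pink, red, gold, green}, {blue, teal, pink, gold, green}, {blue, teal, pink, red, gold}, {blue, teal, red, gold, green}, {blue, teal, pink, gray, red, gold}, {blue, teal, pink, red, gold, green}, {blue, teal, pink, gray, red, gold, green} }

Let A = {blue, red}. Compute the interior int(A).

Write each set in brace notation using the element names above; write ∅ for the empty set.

opens ⊆ A: ∅; union → int = ∅

∅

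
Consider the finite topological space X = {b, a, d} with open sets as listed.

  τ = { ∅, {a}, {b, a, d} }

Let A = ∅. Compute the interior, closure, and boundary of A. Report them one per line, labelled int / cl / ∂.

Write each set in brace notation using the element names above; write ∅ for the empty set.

U open, U⊆A: ∅. int(A) = ⋃ = ∅
X∖A={b, a, d}, int(X∖A)={b, a, d}, hence cl(A)=∅
∂A: remove int from cl → ∅

int(A) = ∅
cl(A)  = ∅
∂A     = ∅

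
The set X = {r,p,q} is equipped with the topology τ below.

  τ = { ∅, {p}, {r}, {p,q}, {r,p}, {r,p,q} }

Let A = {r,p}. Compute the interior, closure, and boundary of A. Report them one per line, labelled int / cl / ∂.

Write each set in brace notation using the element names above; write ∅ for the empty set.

int(A) = {r,p}
cl(A)  = {r,p,q}
∂A     = {q}

U open, U⊆A: ∅, {r}, {p}, {r,p}. int(A) = ⋃ = {r,p}
X∖A={q}, int(X∖A)=∅, hence cl(A)={r,p,q}
∂A: remove int from cl → {q}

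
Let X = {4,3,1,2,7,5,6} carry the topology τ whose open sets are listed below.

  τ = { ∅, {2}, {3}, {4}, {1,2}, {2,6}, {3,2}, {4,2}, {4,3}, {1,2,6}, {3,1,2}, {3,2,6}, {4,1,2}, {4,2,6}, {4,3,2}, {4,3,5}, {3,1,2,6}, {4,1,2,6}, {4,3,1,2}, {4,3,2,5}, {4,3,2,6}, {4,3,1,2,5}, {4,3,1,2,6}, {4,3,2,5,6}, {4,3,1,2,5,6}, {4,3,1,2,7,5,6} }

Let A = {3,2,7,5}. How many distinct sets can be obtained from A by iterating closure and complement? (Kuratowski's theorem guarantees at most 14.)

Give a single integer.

8

complement {4,1,6}; its interior {4}; cl(A) = X∖{4} = {3,1,2,7,5,6}
With k = closure, c = complement:
  1. A     = {3,2,7,5}
  2. kA    = {3,1,2,7,5,6}
  3. cA    = {4,1,6}
  4. ckA   = {4}
  5. kcA   = {4,1,7,5,6}
  6. kckA  = {4,7,5}
  7. ckcA  = {3,2}
  8. ckckA = {3,1,2,6}
k, c of each give nothing new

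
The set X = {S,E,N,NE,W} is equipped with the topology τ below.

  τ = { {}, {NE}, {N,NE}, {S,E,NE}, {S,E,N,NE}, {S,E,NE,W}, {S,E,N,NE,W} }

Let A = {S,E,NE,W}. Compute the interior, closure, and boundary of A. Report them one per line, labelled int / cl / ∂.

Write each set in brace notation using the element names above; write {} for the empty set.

int(A) = {S,E,NE,W}
cl(A)  = {S,E,N,NE,W}
∂A     = {N}

interior: largest open inside A is {S,E,NE,W} (from {}, {NE}, {S,E,NE}, {S,E,NE,W})
cl via duality: int({N}) = {}, so X∖{} = {S,E,N,NE,W}
cl∖int = {N}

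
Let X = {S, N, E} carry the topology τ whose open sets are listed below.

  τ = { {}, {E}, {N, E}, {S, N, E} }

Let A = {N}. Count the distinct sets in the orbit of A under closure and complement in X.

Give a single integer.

6

cl via duality: int({S, E}) = {E}, so X∖{E} = {S, N}
Write k for closure, c for complement:
  1. A     = {N}
  2. kA    = {S, N}
  3. cA    = {S, E}
  4. ckA   = {E}
  5. kcA   = {S, N, E}
  6. ckcA  = {}
applying k or c yields no new set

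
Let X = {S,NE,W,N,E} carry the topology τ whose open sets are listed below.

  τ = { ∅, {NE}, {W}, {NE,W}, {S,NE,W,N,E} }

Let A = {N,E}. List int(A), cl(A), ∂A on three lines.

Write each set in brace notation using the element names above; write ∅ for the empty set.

int(A) = ∅
cl(A)  = {S,N,E}
∂A     = {S,N,E}

open subsets of A: ∅; so int(A) = ∅
closure: X∖int(X∖A) = X∖{NE,W} = {S,N,E}
∂A = {S,N,E} minus ∅ = {S,N,E}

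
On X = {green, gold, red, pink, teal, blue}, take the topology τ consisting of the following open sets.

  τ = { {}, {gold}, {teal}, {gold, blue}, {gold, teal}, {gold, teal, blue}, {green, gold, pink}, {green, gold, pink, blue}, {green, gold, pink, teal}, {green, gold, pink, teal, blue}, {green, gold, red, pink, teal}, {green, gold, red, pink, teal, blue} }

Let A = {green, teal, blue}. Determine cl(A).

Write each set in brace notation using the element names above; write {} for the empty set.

{green, red, pink, teal, blue}

cl via duality: int({gold, red, pink}) = {gold}, so X∖{gold} = {green, red, pink, teal, blue}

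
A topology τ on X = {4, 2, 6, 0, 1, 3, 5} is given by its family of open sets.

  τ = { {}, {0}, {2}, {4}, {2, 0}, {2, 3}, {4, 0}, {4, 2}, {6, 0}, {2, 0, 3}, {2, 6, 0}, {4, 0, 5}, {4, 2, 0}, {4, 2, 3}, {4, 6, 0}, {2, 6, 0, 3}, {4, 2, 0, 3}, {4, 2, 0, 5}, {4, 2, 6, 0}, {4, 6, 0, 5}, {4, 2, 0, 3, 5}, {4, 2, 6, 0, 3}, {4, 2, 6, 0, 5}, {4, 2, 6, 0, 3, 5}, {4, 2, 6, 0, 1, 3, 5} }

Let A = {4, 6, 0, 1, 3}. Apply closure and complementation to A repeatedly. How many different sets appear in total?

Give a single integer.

10

complement {2, 5}; its interior {2}; cl(A) = X∖{2} = {4, 6, 0, 1, 3, 5}
With k = closure, c = complement:
  1. A     = {4, 6, 0, 1, 3}
  2. kA    = {4, 6, 0, 1, 3, 5}
  3. cA    = {2, 5}
  4. ckA   = {2}
  5. kcA   = {2, 1, 3, 5}
  6. kckA  = {2, 1, 3}
  7. ckcA  = {4, 6, 0}
  8. ckckA = {4, 6, 0, 5}
  9. kckcA = {4, 6, 0, 1, 5}
  10. ckckcA = {2, 3}
k, c of each give nothing new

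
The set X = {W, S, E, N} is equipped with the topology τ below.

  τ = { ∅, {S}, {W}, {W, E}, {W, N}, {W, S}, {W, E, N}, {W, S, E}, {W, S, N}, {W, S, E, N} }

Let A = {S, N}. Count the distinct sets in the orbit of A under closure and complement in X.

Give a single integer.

4

complement {W, E}; its interior {W, E}; cl(A) = X∖{W, E} = {S, N}
With k = closure, c = complement:
  1. A     = {S, N}
  2. cA    = {W, E}
  3. kcA   = {W, E, N}
  4. ckcA  = {S}
k, c of each give nothing new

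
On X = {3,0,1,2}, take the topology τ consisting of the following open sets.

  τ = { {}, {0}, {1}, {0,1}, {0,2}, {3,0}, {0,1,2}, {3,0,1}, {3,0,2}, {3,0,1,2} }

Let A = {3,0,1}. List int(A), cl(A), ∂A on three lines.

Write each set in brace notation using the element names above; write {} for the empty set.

int(A) = {3,0,1}
cl(A)  = {3,0,1,2}
∂A     = {2}

opens ⊆ A: {}, {0}, {1}, {3,0}, {0,1}, {3,0,1}; union → int = {3,0,1}
complement {2}; its interior {}; cl(A) = X∖{} = {3,0,1,2}
boundary = {3,0,1,2} ∖ {3,0,1} = {2}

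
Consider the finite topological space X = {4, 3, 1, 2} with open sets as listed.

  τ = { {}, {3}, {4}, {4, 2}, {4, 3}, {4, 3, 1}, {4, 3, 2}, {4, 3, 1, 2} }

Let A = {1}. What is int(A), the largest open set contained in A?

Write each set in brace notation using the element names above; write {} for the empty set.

interior: largest open inside A is {} (from {})

{}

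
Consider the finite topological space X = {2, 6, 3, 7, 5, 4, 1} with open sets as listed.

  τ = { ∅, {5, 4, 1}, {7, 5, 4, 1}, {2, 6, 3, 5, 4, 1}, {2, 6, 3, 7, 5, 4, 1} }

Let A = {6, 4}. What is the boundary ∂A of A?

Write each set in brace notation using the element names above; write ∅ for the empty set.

{2, 6, 3, 7, 5, 4, 1}

open subsets of A: ∅; so int(A) = ∅
closure: X∖int(X∖A) = X∖∅ = {2, 6, 3, 7, 5, 4, 1}
∂A = {2, 6, 3, 7, 5, 4, 1} minus ∅ = {2, 6, 3, 7, 5, 4, 1}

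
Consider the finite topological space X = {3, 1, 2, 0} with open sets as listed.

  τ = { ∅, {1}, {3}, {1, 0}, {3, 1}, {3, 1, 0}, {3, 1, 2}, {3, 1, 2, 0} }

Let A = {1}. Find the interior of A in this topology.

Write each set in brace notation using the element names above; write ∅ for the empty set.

open subsets of A: ∅, {1}; so int(A) = {1}

{1}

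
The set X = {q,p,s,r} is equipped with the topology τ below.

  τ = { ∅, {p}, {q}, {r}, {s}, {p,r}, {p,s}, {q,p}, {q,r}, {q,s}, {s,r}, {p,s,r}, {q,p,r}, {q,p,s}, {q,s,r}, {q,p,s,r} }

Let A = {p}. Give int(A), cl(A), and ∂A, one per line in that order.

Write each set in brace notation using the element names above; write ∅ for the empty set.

open subsets of A: ∅, {p}; so int(A) = {p}
closure: X∖int(X∖A) = X∖{q,s,r} = {p}
∂A = {p} minus {p} = ∅

int(A) = {p}
cl(A)  = {p}
∂A     = ∅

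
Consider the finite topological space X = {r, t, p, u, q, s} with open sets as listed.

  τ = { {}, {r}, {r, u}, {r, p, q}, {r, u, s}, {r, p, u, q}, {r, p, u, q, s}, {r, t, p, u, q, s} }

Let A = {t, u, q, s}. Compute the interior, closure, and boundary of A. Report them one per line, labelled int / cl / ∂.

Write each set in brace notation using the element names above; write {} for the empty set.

interior: largest open inside A is {} (from {})
cl via duality: int({r, p}) = {r}, so X∖{r} = {t, p, u, q, s}
cl∖int = {t, p, u, q, s}

int(A) = {}
cl(A)  = {t, p, u, q, s}
∂A     = {t, p, u, q, s}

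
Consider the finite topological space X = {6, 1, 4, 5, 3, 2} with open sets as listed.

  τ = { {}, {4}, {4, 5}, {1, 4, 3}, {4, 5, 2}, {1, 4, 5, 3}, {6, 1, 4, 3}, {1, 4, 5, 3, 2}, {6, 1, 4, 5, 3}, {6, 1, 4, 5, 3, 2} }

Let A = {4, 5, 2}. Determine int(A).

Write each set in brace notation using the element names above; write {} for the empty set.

{4, 5, 2}

interior: largest open inside A is {4, 5, 2} (from {}, {4}, {4, 5}, {4, 5, 2})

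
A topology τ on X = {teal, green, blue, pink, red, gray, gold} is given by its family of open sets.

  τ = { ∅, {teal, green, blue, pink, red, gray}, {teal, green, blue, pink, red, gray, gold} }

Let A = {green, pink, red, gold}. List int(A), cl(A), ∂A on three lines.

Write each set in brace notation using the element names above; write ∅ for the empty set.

int(A) = ∅
cl(A)  = {teal, green, blue, pink, red, gray, gold}
∂A     = {teal, green, blue, pink, red, gray, gold}

interior: largest open inside A is ∅ (from ∅)
cl via duality: int({teal, blue, gray}) = ∅, so X∖∅ = {teal, green, blue, pink, red, gray, gold}
cl∖int = {teal, green, blue, pink, red, gray, gold}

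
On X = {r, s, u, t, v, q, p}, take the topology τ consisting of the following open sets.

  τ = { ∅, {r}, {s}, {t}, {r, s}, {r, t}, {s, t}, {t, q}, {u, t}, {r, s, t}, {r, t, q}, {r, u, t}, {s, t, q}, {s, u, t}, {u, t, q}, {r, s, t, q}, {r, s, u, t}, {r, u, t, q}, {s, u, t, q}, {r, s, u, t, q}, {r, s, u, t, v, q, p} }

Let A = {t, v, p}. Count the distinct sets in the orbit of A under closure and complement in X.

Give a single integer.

8

closure: X∖int(X∖A) = X∖{r, s} = {u, t, v, q, p}
Let k=closure and c=complement:
  1. A     = {t, v, p}
  2. kA    = {u, t, v, q, p}
  3. cA    = {r, s, u, q}
  4. ckA   = {r, s}
  5. kcA   = {r, s, u, v, q, p}
  6. kckA  = {r, s, v, p}
  7. ckcA  = {t}
  8. ckckA = {u, t, q}
— saturated at 8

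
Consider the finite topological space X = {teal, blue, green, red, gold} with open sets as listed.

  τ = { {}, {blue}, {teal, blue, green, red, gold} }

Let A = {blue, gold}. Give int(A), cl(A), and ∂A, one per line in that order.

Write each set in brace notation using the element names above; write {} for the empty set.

int(A) = {blue}
cl(A)  = {teal, blue, green, red, gold}
∂A     = {teal, green, red, gold}

opens ⊆ A: {}, {blue}; union → int = {blue}
complement {teal, green, red}; its interior {}; cl(A) = X∖{} = {teal, blue, green, red, gold}
boundary = {teal, blue, green, red, gold} ∖ {blue} = {teal, green, red, gold}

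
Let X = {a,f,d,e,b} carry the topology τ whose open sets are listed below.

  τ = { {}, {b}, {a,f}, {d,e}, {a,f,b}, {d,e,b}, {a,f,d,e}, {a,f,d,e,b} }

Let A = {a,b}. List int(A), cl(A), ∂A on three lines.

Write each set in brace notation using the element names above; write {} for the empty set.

opens ⊆ A: {}, {b}; union → int = {b}
complement {f,d,e}; its interior {d,e}; cl(A) = X∖{d,e} = {a,f,b}
boundary = {a,f,b} ∖ {b} = {a,f}

int(A) = {b}
cl(A)  = {a,f,b}
∂A     = {a,f}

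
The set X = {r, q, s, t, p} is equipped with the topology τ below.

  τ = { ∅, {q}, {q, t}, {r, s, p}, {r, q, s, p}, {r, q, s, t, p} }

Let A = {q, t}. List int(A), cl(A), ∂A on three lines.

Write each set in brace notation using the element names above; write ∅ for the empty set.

interior: largest open inside A is {q, t} (from ∅, {q}, {q, t})
cl via duality: int({r, s, p}) = {r, s, p}, so X∖{r, s, p} = {q, t}
cl∖int = ∅

int(A) = {q, t}
cl(A)  = {q, t}
∂A     = ∅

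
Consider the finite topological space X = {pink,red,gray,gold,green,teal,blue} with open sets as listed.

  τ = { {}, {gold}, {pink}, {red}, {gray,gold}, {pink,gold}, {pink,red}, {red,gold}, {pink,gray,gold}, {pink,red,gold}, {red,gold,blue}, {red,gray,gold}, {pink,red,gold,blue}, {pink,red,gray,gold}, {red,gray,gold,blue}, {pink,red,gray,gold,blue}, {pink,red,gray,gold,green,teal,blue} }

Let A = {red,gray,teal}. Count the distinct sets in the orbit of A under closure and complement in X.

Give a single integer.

cl via duality: int({pink,gold,green,blue}) = {pink,gold}, so X∖{pink,gold} = {red,gray,green,teal,blue}
Write k for closure, c for complement:
  1. A     = {red,gray,teal}
  2. kA    = {red,gray,green,teal,blue}
  3. cA    = {pink,gold,green,blue}
  4. ckA   = {pink,gold}
  5. kcA   = {pink,gray,gold,green,teal,blue}
  6. ckcA  = {red}
  7. kckcA = {red,green,teal,blue}
  8. ckckcA = {pink,gray,gold}
applying k or c yields no new set

8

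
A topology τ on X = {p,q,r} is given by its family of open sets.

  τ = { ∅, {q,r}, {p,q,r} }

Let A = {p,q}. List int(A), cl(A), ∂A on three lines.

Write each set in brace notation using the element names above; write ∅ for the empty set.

opens ⊆ A: ∅; union → int = ∅
complement {r}; its interior ∅; cl(A) = X∖∅ = {p,q,r}
boundary = {p,q,r} ∖ ∅ = {p,q,r}

int(A) = ∅
cl(A)  = {p,q,r}
∂A     = {p,q,r}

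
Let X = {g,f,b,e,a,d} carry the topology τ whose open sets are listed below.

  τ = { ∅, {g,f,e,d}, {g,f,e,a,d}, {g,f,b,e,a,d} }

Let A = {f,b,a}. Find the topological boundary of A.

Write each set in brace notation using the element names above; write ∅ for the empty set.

{g,f,b,e,a,d}

interior: largest open inside A is ∅ (from ∅)
cl via duality: int({g,e,d}) = ∅, so X∖∅ = {g,f,b,e,a,d}
cl∖int = {g,f,b,e,a,d}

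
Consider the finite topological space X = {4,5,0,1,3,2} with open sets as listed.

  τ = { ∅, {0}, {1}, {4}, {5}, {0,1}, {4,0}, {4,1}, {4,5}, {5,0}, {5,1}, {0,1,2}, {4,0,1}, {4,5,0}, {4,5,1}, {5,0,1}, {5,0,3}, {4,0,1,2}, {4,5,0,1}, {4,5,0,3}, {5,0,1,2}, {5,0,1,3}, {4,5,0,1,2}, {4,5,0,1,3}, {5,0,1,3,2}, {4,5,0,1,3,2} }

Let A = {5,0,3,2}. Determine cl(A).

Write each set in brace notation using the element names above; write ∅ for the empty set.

{5,0,3,2}

complement {4,1}; its interior {4,1}; cl(A) = X∖{4,1} = {5,0,3,2}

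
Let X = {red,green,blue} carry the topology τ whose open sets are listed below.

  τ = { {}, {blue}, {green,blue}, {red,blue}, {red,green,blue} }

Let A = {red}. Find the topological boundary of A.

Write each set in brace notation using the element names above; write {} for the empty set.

opens ⊆ A: {}; union → int = {}
complement {green,blue}; its interior {green,blue}; cl(A) = X∖{green,blue} = {red}
boundary = {red} ∖ {} = {red}

{red}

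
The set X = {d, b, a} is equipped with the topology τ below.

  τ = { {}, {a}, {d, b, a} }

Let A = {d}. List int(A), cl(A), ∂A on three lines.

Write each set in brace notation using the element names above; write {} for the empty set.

interior: largest open inside A is {} (from {})
cl via duality: int({b, a}) = {a}, so X∖{a} = {d, b}
cl∖int = {d, b}

int(A) = {}
cl(A)  = {d, b}
∂A     = {d, b}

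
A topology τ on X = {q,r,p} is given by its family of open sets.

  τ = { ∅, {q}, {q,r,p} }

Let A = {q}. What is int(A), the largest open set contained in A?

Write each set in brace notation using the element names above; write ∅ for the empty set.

{q}

open subsets of A: ∅, {q}; so int(A) = {q}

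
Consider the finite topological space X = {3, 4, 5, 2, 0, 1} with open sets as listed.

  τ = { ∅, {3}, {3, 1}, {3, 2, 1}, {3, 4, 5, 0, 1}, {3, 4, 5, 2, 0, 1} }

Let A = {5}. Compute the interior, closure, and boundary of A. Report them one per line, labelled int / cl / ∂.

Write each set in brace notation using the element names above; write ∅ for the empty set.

int(A) = ∅
cl(A)  = {4, 5, 0}
∂A     = {4, 5, 0}

open subsets of A: ∅; so int(A) = ∅
closure: X∖int(X∖A) = X∖{3, 2, 1} = {4, 5, 0}
∂A = {4, 5, 0} minus ∅ = {4, 5, 0}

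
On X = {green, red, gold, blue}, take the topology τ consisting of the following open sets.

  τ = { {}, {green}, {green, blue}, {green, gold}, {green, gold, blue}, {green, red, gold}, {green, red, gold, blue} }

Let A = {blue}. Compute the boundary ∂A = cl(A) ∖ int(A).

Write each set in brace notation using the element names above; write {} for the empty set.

U open, U⊆A: {}. int(A) = ⋃ = {}
X∖A={green, red, gold}, int(X∖A)={green, red, gold}, hence cl(A)={blue}
∂A: remove int from cl → {blue}

{blue}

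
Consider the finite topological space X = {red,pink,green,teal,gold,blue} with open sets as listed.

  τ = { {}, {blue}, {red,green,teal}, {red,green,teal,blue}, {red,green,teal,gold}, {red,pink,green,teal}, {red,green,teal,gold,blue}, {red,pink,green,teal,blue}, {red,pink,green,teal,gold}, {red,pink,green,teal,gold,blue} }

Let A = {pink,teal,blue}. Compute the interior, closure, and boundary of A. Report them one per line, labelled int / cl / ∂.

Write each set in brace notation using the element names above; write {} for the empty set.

U open, U⊆A: {}, {blue}. int(A) = ⋃ = {blue}
X∖A={red,green,gold}, int(X∖A)={}, hence cl(A)={red,pink,green,teal,gold,blue}
∂A: remove int from cl → {red,pink,green,teal,gold}

int(A) = {blue}
cl(A)  = {red,pink,green,teal,gold,blue}
∂A     = {red,pink,green,teal,gold}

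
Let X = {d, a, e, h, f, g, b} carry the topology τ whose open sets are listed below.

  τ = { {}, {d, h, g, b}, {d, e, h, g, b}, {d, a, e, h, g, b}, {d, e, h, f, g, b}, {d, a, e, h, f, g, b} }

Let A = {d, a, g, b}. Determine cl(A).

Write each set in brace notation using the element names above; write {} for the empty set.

{d, a, e, h, f, g, b}

cl via duality: int({e, h, f}) = {}, so X∖{} = {d, a, e, h, f, g, b}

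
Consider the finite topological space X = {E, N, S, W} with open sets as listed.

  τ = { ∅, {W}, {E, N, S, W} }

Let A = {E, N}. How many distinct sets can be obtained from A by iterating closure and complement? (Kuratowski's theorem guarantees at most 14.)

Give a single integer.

X∖A={S, W}, int(X∖A)={W}, hence cl(A)={E, N, S}
Orbit (k=closure, c=complement):
  1. A     = {E, N}
  2. kA    = {E, N, S}
  3. cA    = {S, W}
  4. ckA   = {W}
  5. kcA   = {E, N, S, W}
  6. ckcA  = ∅
(closed under both — stop)

6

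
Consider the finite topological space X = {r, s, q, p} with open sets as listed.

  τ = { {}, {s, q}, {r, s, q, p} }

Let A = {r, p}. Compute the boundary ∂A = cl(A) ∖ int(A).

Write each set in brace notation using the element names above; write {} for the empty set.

{r, p}

open subsets of A: {}; so int(A) = {}
closure: X∖int(X∖A) = X∖{s, q} = {r, p}
∂A = {r, p} minus {} = {r, p}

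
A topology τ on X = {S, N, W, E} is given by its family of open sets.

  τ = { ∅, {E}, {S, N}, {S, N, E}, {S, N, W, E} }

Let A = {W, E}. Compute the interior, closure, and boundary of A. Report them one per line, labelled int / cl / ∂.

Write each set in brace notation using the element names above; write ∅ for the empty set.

interior: largest open inside A is {E} (from ∅, {E})
cl via duality: int({S, N}) = {S, N}, so X∖{S, N} = {W, E}
cl∖int = {W}

int(A) = {E}
cl(A)  = {W, E}
∂A     = {W}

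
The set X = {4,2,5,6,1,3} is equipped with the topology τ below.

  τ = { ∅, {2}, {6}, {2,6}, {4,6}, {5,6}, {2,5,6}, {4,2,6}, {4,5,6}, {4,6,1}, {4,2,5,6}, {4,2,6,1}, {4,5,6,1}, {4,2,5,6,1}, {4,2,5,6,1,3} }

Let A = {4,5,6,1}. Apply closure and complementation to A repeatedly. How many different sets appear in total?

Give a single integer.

cl via duality: int({2,3}) = {2}, so X∖{2} = {4,5,6,1,3}
Write k for closure, c for complement:
  1. A     = {4,5,6,1}
  2. kA    = {4,5,6,1,3}
  3. cA    = {2,3}
  4. ckA   = {2}
applying k or c yields no new set

4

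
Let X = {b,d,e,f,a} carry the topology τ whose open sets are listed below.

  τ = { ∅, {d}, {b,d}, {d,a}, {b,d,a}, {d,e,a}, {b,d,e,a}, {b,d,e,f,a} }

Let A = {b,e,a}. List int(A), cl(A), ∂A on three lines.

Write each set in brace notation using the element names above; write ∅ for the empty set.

int(A) = ∅
cl(A)  = {b,e,f,a}
∂A     = {b,e,f,a}

open subsets of A: ∅; so int(A) = ∅
closure: X∖int(X∖A) = X∖{d} = {b,e,f,a}
∂A = {b,e,f,a} minus ∅ = {b,e,f,a}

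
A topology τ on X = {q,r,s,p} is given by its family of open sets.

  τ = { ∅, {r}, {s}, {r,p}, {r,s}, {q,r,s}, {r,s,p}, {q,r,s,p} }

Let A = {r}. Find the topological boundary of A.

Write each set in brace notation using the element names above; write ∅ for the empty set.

{q,p}

open subsets of A: ∅, {r}; so int(A) = {r}
closure: X∖int(X∖A) = X∖{s} = {q,r,p}
∂A = {q,r,p} minus {r} = {q,p}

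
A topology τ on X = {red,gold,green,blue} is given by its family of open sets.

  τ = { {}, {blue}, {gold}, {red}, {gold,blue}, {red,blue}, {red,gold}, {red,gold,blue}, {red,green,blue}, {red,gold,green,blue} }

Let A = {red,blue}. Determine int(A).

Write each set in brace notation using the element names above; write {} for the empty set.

{red,blue}

U open, U⊆A: {}, {red}, {blue}, {red,blue}. int(A) = ⋃ = {red,blue}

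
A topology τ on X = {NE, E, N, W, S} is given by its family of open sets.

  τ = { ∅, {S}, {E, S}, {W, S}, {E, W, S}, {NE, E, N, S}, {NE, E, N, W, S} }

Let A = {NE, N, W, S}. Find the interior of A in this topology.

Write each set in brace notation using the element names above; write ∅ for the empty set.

{W, S}

opens ⊆ A: ∅, {S}, {W, S}; union → int = {W, S}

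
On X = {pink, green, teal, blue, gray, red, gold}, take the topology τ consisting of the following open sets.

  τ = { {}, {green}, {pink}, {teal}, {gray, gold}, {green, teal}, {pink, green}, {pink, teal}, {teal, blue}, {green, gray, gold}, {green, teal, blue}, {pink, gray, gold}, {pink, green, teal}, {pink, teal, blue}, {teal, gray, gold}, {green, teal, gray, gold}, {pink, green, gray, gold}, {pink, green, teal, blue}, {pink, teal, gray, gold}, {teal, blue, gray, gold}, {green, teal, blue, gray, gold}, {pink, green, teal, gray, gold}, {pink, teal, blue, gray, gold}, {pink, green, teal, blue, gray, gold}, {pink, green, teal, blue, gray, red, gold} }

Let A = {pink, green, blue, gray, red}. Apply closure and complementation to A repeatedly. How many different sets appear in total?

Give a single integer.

closure: X∖int(X∖A) = X∖{teal} = {pink, green, blue, gray, red, gold}
Let k=closure and c=complement:
  1. A     = {pink, green, blue, gray, red}
  2. kA    = {pink, green, blue, gray, red, gold}
  3. cA    = {teal, gold}
  4. ckA   = {teal}
  5. kcA   = {teal, blue, gray, red, gold}
  6. kckA  = {teal, blue, red}
  7. ckcA  = {pink, green}
  8. ckckA = {pink, green, gray, gold}
  9. kckcA = {pink, green, red}
  10. kckckA = {pink, green, gray, red, gold}
  11. ckckcA = {teal, blue, gray, gold}
  12. ckckckA = {teal, blue}
— saturated at 12

12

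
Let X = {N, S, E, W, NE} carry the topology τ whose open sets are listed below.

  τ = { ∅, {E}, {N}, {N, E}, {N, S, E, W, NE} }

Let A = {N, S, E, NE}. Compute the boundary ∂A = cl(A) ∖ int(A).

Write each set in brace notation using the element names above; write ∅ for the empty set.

open subsets of A: ∅, {E}, {N}, {N, E}; so int(A) = {N, E}
closure: X∖int(X∖A) = X∖∅ = {N, S, E, W, NE}
∂A = {N, S, E, W, NE} minus {N, E} = {S, W, NE}

{S, W, NE}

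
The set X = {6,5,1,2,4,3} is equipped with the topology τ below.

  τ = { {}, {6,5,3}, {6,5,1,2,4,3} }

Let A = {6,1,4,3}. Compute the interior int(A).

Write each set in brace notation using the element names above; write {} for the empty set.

{}

open subsets of A: {}; so int(A) = {}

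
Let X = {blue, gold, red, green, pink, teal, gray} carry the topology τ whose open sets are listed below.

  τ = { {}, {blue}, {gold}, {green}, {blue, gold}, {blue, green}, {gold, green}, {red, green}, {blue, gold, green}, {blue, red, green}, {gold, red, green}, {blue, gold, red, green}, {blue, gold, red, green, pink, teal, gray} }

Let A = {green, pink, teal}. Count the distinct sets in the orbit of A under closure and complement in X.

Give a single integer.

8

closure: X∖int(X∖A) = X∖{blue, gold} = {red, green, pink, teal, gray}
Let k=closure and c=complement:
  1. A     = {green, pink, teal}
  2. kA    = {red, green, pink, teal, gray}
  3. cA    = {blue, gold, red, gray}
  4. ckA   = {blue, gold}
  5. kcA   = {blue, gold, red, pink, teal, gray}
  6. kckA  = {blue, gold, pink, teal, gray}
  7. ckcA  = {green}
  8. ckckA = {red, green}
— saturated at 8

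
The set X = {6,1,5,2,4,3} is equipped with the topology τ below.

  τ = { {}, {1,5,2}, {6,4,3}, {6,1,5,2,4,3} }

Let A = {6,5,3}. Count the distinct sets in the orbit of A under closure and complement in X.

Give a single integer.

complement {1,2,4}; its interior {}; cl(A) = X∖{} = {6,1,5,2,4,3}
With k = closure, c = complement:
  1. A     = {6,5,3}
  2. kA    = {6,1,5,2,4,3}
  3. cA    = {1,2,4}
  4. ckA   = {}
k, c of each give nothing new

4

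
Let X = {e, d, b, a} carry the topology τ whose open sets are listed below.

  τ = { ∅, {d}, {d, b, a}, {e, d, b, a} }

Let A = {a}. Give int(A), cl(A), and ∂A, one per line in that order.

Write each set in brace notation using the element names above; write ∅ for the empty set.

interior: largest open inside A is ∅ (from ∅)
cl via duality: int({e, d, b}) = {d}, so X∖{d} = {e, b, a}
cl∖int = {e, b, a}

int(A) = ∅
cl(A)  = {e, b, a}
∂A     = {e, b, a}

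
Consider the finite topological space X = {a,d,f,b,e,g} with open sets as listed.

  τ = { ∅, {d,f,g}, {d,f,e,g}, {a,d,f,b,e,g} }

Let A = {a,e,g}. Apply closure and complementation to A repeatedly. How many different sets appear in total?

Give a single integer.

4

cl via duality: int({d,f,b}) = ∅, so X∖∅ = {a,d,f,b,e,g}
Write k for closure, c for complement:
  1. A     = {a,e,g}
  2. kA    = {a,d,f,b,e,g}
  3. cA    = {d,f,b}
  4. ckA   = ∅
applying k or c yields no new set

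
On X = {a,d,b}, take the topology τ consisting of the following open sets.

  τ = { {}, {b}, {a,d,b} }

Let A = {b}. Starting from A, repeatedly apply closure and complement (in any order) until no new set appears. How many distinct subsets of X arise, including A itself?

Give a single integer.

complement {a,d}; its interior {}; cl(A) = X∖{} = {a,d,b}
With k = closure, c = complement:
  1. A     = {b}
  2. kA    = {a,d,b}
  3. cA    = {a,d}
  4. ckA   = {}
k, c of each give nothing new

4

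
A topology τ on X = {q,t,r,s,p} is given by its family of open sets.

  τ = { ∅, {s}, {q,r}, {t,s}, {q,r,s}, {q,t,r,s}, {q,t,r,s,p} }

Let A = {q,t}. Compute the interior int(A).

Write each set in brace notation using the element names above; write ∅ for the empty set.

∅

opens ⊆ A: ∅; union → int = ∅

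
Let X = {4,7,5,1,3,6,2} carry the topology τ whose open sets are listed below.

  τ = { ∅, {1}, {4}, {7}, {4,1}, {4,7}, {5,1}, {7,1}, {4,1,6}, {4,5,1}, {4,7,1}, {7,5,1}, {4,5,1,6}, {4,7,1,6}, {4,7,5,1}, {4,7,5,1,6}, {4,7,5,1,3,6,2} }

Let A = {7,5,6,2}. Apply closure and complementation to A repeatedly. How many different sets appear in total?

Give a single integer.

complement {4,1,3}; its interior {4,1}; cl(A) = X∖{4,1} = {7,5,3,6,2}
With k = closure, c = complement:
  1. A     = {7,5,6,2}
  2. kA    = {7,5,3,6,2}
  3. cA    = {4,1,3}
  4. ckA   = {4,1}
  5. kcA   = {4,5,1,3,6,2}
  6. ckcA  = {7}
  7. kckcA = {7,3,2}
  8. ckckcA = {4,5,1,6}
k, c of each give nothing new

8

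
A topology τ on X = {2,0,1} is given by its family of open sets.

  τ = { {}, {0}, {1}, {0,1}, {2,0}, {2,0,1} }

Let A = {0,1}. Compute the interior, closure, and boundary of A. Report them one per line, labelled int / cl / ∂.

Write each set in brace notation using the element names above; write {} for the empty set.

open subsets of A: {}, {0}, {1}, {0,1}; so int(A) = {0,1}
closure: X∖int(X∖A) = X∖{} = {2,0,1}
∂A = {2,0,1} minus {0,1} = {2}

int(A) = {0,1}
cl(A)  = {2,0,1}
∂A     = {2}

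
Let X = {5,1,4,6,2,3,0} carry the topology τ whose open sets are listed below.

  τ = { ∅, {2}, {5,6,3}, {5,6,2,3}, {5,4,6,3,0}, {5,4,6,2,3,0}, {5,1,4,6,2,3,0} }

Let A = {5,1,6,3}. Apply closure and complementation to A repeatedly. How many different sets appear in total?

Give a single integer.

cl via duality: int({4,2,0}) = {2}, so X∖{2} = {5,1,4,6,3,0}
Write k for closure, c for complement:
  1. A     = {5,1,6,3}
  2. kA    = {5,1,4,6,3,0}
  3. cA    = {4,2,0}
  4. ckA   = {2}
  5. kcA   = {1,4,2,0}
  6. kckA  = {1,2}
  7. ckcA  = {5,6,3}
  8. ckckA = {5,4,6,3,0}
applying k or c yields no new set

8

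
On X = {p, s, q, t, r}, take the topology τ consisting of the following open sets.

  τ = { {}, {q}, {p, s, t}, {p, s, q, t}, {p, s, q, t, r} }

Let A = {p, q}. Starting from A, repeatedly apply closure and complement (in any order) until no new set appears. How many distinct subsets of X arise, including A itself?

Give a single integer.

8

complement {s, t, r}; its interior {}; cl(A) = X∖{} = {p, s, q, t, r}
With k = closure, c = complement:
  1. A     = {p, q}
  2. kA    = {p, s, q, t, r}
  3. cA    = {s, t, r}
  4. ckA   = {}
  5. kcA   = {p, s, t, r}
  6. ckcA  = {q}
  7. kckcA = {q, r}
  8. ckckcA = {p, s, t}
k, c of each give nothing new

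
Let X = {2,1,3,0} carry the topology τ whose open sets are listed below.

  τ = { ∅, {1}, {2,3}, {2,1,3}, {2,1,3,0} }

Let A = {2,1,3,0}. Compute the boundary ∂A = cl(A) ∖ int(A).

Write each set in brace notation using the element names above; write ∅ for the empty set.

∅

opens ⊆ A: ∅, {1}, {2,3}, {2,1,3}, {2,1,3,0}; union → int = {2,1,3,0}
complement ∅; its interior ∅; cl(A) = X∖∅ = {2,1,3,0}
boundary = {2,1,3,0} ∖ {2,1,3,0} = ∅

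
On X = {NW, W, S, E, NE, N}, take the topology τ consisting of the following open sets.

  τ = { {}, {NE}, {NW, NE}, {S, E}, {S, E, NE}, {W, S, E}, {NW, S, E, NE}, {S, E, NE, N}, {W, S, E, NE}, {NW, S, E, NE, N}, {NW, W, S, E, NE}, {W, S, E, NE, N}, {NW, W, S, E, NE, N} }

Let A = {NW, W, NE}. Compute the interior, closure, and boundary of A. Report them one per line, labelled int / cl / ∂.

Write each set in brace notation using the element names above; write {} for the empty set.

int(A) = {NW, NE}
cl(A)  = {NW, W, NE, N}
∂A     = {W, N}

U open, U⊆A: {}, {NE}, {NW, NE}. int(A) = ⋃ = {NW, NE}
X∖A={S, E, N}, int(X∖A)={S, E}, hence cl(A)={NW, W, NE, N}
∂A: remove int from cl → {W, N}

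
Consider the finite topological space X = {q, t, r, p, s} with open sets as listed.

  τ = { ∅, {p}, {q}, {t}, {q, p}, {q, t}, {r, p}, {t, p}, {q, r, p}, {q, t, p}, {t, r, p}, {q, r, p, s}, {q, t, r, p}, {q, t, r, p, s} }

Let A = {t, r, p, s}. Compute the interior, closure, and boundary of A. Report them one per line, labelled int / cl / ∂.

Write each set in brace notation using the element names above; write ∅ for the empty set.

opens ⊆ A: ∅, {t}, {p}, {r, p}, {t, p}, {t, r, p}; union → int = {t, r, p}
complement {q}; its interior {q}; cl(A) = X∖{q} = {t, r, p, s}
boundary = {t, r, p, s} ∖ {t, r, p} = {s}

int(A) = {t, r, p}
cl(A)  = {t, r, p, s}
∂A     = {s}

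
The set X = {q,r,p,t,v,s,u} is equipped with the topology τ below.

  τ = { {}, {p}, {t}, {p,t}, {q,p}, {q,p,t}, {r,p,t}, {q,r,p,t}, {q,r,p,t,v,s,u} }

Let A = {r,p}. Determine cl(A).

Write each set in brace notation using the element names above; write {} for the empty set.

{q,r,p,v,s,u}

complement {q,t,v,s,u}; its interior {t}; cl(A) = X∖{t} = {q,r,p,v,s,u}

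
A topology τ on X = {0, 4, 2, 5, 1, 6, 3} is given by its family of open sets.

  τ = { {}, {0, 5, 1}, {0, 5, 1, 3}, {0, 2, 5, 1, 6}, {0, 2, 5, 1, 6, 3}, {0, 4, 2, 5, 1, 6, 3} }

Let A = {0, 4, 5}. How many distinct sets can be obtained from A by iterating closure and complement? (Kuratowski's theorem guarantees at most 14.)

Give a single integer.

4

closure: X∖int(X∖A) = X∖{} = {0, 4, 2, 5, 1, 6, 3}
Let k=closure and c=complement:
  1. A     = {0, 4, 5}
  2. kA    = {0, 4, 2, 5, 1, 6, 3}
  3. cA    = {2, 1, 6, 3}
  4. ckA   = {}
— saturated at 4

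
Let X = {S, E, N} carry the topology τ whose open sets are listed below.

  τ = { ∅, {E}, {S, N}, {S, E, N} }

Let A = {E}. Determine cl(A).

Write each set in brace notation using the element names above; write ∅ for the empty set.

closure: X∖int(X∖A) = X∖{S, N} = {E}

{E}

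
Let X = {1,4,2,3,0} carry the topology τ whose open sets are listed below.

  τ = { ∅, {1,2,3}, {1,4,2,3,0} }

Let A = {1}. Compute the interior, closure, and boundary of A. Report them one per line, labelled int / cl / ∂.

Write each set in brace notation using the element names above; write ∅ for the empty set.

int(A) = ∅
cl(A)  = {1,4,2,3,0}
∂A     = {1,4,2,3,0}

interior: largest open inside A is ∅ (from ∅)
cl via duality: int({4,2,3,0}) = ∅, so X∖∅ = {1,4,2,3,0}
cl∖int = {1,4,2,3,0}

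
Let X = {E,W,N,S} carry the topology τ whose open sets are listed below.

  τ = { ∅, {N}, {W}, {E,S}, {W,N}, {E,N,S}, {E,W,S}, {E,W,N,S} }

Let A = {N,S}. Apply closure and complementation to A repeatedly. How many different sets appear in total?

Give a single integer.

closure: X∖int(X∖A) = X∖{W} = {E,N,S}
Let k=closure and c=complement:
  1. A     = {N,S}
  2. kA    = {E,N,S}
  3. cA    = {E,W}
  4. ckA   = {W}
  5. kcA   = {E,W,S}
  6. ckcA  = {N}
— saturated at 6

6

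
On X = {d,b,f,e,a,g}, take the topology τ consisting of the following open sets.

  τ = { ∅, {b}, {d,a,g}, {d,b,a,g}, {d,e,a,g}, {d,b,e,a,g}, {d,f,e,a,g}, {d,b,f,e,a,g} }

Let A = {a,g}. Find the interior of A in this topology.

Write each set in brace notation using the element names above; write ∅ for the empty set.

opens ⊆ A: ∅; union → int = ∅

∅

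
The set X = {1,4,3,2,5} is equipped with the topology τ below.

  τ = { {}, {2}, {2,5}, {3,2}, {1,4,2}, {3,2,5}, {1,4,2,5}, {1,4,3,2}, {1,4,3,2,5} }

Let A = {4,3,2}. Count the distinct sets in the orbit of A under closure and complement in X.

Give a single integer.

6

closure: X∖int(X∖A) = X∖{} = {1,4,3,2,5}
Let k=closure and c=complement:
  1. A     = {4,3,2}
  2. kA    = {1,4,3,2,5}
  3. cA    = {1,5}
  4. ckA   = {}
  5. kcA   = {1,4,5}
  6. ckcA  = {3,2}
— saturated at 6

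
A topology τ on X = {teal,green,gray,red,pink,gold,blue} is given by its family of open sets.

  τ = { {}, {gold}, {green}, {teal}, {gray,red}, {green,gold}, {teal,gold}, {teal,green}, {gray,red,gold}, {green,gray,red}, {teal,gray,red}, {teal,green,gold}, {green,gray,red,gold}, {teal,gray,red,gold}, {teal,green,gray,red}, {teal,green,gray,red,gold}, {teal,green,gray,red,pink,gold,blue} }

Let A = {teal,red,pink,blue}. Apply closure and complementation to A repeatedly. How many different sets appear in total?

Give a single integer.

closure: X∖int(X∖A) = X∖{green,gold} = {teal,gray,red,pink,blue}
Let k=closure and c=complement:
  1. A     = {teal,red,pink,blue}
  2. kA    = {teal,gray,red,pink,blue}
  3. cA    = {green,gray,gold}
  4. ckA   = {green,gold}
  5. kcA   = {green,gray,red,pink,gold,blue}
  6. kckA  = {green,pink,gold,blue}
  7. ckcA  = {teal}
  8. ckckA = {teal,gray,red}
  9. kckcA = {teal,pink,blue}
  10. ckckcA = {green,gray,red,gold}
— saturated at 10

10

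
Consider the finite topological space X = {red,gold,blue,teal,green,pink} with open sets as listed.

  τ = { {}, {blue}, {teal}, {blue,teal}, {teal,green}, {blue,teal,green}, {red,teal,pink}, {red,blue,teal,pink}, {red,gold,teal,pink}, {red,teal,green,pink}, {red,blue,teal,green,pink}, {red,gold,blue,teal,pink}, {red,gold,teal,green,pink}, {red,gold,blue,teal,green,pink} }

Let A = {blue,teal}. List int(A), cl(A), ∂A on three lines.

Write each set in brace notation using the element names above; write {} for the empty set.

opens ⊆ A: {}, {teal}, {blue}, {blue,teal}; union → int = {blue,teal}
complement {red,gold,green,pink}; its interior {}; cl(A) = X∖{} = {red,gold,blue,teal,green,pink}
boundary = {red,gold,blue,teal,green,pink} ∖ {blue,teal} = {red,gold,green,pink}

int(A) = {blue,teal}
cl(A)  = {red,gold,blue,teal,green,pink}
∂A     = {red,gold,green,pink}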